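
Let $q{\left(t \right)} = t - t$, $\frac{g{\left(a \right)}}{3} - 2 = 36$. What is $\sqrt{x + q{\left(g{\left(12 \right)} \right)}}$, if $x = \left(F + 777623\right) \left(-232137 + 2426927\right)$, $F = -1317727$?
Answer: $4 i \sqrt{74088428635} \approx 1.0888 \cdot 10^{6} i$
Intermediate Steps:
$g{\left(a \right)} = 114$ ($g{\left(a \right)} = 6 + 3 \cdot 36 = 6 + 108 = 114$)
$q{\left(t \right)} = 0$
$x = -1185414858160$ ($x = \left(-1317727 + 777623\right) \left(-232137 + 2426927\right) = \left(-540104\right) 2194790 = -1185414858160$)
$\sqrt{x + q{\left(g{\left(12 \right)} \right)}} = \sqrt{-1185414858160 + 0} = \sqrt{-1185414858160} = 4 i \sqrt{74088428635}$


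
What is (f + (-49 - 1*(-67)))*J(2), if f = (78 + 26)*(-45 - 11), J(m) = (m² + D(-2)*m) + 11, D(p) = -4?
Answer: -40642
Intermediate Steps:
J(m) = 11 + m² - 4*m (J(m) = (m² - 4*m) + 11 = 11 + m² - 4*m)
f = -5824 (f = 104*(-56) = -5824)
(f + (-49 - 1*(-67)))*J(2) = (-5824 + (-49 - 1*(-67)))*(11 + 2² - 4*2) = (-5824 + (-49 + 67))*(11 + 4 - 8) = (-5824 + 18)*7 = -5806*7 = -40642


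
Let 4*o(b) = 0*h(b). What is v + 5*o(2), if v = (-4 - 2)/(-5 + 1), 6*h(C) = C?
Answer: 3/2 ≈ 1.5000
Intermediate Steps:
h(C) = C/6
v = 3/2 (v = -6/(-4) = -6*(-¼) = 3/2 ≈ 1.5000)
o(b) = 0 (o(b) = (0*(b/6))/4 = (¼)*0 = 0)
v + 5*o(2) = 3/2 + 5*0 = 3/2 + 0 = 3/2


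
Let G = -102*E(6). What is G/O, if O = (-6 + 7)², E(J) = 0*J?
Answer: 0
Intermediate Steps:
E(J) = 0
O = 1 (O = 1² = 1)
G = 0 (G = -102*0 = 0)
G/O = 0/1 = 0*1 = 0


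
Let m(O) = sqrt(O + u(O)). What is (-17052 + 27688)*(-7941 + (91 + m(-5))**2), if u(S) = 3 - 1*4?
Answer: 3552424 + 1935752*I*sqrt(6) ≈ 3.5524e+6 + 4.7416e+6*I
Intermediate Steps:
u(S) = -1 (u(S) = 3 - 4 = -1)
m(O) = sqrt(-1 + O) (m(O) = sqrt(O - 1) = sqrt(-1 + O))
(-17052 + 27688)*(-7941 + (91 + m(-5))**2) = (-17052 + 27688)*(-7941 + (91 + sqrt(-1 - 5))**2) = 10636*(-7941 + (91 + sqrt(-6))**2) = 10636*(-7941 + (91 + I*sqrt(6))**2) = -84460476 + 10636*(91 + I*sqrt(6))**2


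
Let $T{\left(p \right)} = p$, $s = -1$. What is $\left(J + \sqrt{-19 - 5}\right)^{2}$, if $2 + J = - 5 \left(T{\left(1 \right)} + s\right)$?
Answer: $4 \left(1 - i \sqrt{6}\right)^{2} \approx -20.0 - 19.596 i$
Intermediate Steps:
$J = -2$ ($J = -2 - 5 \left(1 - 1\right) = -2 - 0 = -2 + 0 = -2$)
$\left(J + \sqrt{-19 - 5}\right)^{2} = \left(-2 + \sqrt{-19 - 5}\right)^{2} = \left(-2 + \sqrt{-24}\right)^{2} = \left(-2 + 2 i \sqrt{6}\right)^{2}$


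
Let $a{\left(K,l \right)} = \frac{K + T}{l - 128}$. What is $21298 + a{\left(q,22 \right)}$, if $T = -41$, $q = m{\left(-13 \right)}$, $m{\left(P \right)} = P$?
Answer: $\frac{1128821}{53} \approx 21299.0$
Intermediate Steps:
$q = -13$
$a{\left(K,l \right)} = \frac{-41 + K}{-128 + l}$ ($a{\left(K,l \right)} = \frac{K - 41}{l - 128} = \frac{-41 + K}{-128 + l}$)
$21298 + a{\left(q,22 \right)} = 21298 + \frac{-41 - 13}{-128 + 22} = 21298 + \frac{1}{-106} \left(-54\right) = 21298 - - \frac{27}{53} = 21298 + \frac{27}{53} = \frac{1128821}{53}$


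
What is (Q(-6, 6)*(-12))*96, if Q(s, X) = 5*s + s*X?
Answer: 76032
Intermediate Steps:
Q(s, X) = 5*s + X*s
(Q(-6, 6)*(-12))*96 = (-6*(5 + 6)*(-12))*96 = (-6*11*(-12))*96 = -66*(-12)*96 = 792*96 = 76032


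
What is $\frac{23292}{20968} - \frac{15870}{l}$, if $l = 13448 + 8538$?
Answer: $\frac{22416969}{57625306} \approx 0.38901$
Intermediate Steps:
$l = 21986$
$\frac{23292}{20968} - \frac{15870}{l} = \frac{23292}{20968} - \frac{15870}{21986} = 23292 \cdot \frac{1}{20968} - \frac{7935}{10993} = \frac{5823}{5242} - \frac{7935}{10993} = \frac{22416969}{57625306}$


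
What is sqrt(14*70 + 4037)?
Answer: sqrt(5017) ≈ 70.831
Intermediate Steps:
sqrt(14*70 + 4037) = sqrt(980 + 4037) = sqrt(5017)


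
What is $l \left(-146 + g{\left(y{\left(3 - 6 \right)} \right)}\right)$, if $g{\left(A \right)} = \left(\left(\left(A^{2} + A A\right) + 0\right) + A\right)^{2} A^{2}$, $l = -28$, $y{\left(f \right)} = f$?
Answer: $-52612$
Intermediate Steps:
$g{\left(A \right)} = A^{2} \left(A + 2 A^{2}\right)^{2}$ ($g{\left(A \right)} = \left(\left(\left(A^{2} + A^{2}\right) + 0\right) + A\right)^{2} A^{2} = \left(\left(2 A^{2} + 0\right) + A\right)^{2} A^{2} = \left(2 A^{2} + A\right)^{2} A^{2} = \left(A + 2 A^{2}\right)^{2} A^{2} = A^{2} \left(A + 2 A^{2}\right)^{2}$)
$l \left(-146 + g{\left(y{\left(3 - 6 \right)} \right)}\right) = - 28 \left(-146 + \left(3 - 6\right)^{4} \left(1 + 2 \left(3 - 6\right)\right)^{2}\right) = - 28 \left(-146 + \left(-3\right)^{4} \left(1 + 2 \left(-3\right)\right)^{2}\right) = - 28 \left(-146 + 81 \left(1 - 6\right)^{2}\right) = - 28 \left(-146 + 81 \left(-5\right)^{2}\right) = - 28 \left(-146 + 81 \cdot 25\right) = - 28 \left(-146 + 2025\right) = \left(-28\right) 1879 = -52612$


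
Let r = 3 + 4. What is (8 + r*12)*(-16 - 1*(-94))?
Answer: 7176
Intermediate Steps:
r = 7
(8 + r*12)*(-16 - 1*(-94)) = (8 + 7*12)*(-16 - 1*(-94)) = (8 + 84)*(-16 + 94) = 92*78 = 7176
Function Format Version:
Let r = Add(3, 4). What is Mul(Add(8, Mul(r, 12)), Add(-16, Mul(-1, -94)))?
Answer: 7176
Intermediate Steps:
r = 7
Mul(Add(8, Mul(r, 12)), Add(-16, Mul(-1, -94))) = Mul(Add(8, Mul(7, 12)), Add(-16, Mul(-1, -94))) = Mul(Add(8, 84), Add(-16, 94)) = Mul(92, 78) = 7176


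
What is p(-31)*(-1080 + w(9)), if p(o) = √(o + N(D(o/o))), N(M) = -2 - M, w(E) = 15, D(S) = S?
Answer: -1065*I*√34 ≈ -6210.0*I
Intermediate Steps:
p(o) = √(-3 + o) (p(o) = √(o + (-2 - o/o)) = √(o + (-2 - 1*1)) = √(o + (-2 - 1)) = √(o - 3) = √(-3 + o))
p(-31)*(-1080 + w(9)) = √(-3 - 31)*(-1080 + 15) = √(-34)*(-1065) = (I*√34)*(-1065) = -1065*I*√34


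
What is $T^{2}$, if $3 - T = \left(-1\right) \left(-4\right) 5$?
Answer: $289$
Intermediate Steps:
$T = -17$ ($T = 3 - \left(-1\right) \left(-4\right) 5 = 3 - 4 \cdot 5 = 3 - 20 = -17$)
$T^{2} = \left(-17\right)^{2} = 289$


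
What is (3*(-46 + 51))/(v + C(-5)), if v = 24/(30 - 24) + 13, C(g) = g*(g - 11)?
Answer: 15/97 ≈ 0.15464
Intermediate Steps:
C(g) = g*(-11 + g)
v = 17 (v = 24/6 + 13 = 24*(1/6) + 13 = 4 + 13 = 17)
(3*(-46 + 51))/(v + C(-5)) = (3*(-46 + 51))/(17 - 5*(-11 - 5)) = (3*5)/(17 - 5*(-16)) = 15/(17 + 80) = 15/97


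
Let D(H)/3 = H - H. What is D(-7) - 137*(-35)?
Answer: 4795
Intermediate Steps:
D(H) = 0 (D(H) = 3*(H - H) = 3*0 = 0)
D(-7) - 137*(-35) = 0 - 137*(-35) = 0 + 4795 = 4795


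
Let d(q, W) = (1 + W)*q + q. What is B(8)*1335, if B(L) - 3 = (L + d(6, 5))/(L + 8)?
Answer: 65415/8 ≈ 8176.9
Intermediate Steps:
d(q, W) = q + q*(1 + W) (d(q, W) = q*(1 + W) + q = q + q*(1 + W))
B(L) = 3 + (42 + L)/(8 + L) (B(L) = 3 + (L + 6*(2 + 5))/(L + 8) = 3 + (L + 6*7)/(8 + L) = 3 + (L + 42)/(8 + L) = 3 + (42 + L)/(8 + L))
B(8)*1335 = (2*(33 + 2*8)/(8 + 8))*1335 = (2*(33 + 16)/16)*1335 = (2*(1/16)*49)*1335 = (49/8)*1335 = 65415/8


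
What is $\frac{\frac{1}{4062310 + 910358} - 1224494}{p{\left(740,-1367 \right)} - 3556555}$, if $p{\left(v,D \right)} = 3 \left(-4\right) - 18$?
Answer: $\frac{6089002129991}{17685716418780} \approx 0.34429$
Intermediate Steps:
$p{\left(v,D \right)} = -30$ ($p{\left(v,D \right)} = -12 - 18 = -30$)
$\frac{\frac{1}{4062310 + 910358} - 1224494}{p{\left(740,-1367 \right)} - 3556555} = \frac{\frac{1}{4062310 + 910358} - 1224494}{-30 - 3556555} = \frac{\frac{1}{4972668} - 1224494}{-3556585} = \left(\frac{1}{4972668} - 1224494\right) \left(- \frac{1}{3556585}\right) = \left(- \frac{6089002129991}{4972668}\right) \left(- \frac{1}{3556585}\right) = \frac{6089002129991}{17685716418780}$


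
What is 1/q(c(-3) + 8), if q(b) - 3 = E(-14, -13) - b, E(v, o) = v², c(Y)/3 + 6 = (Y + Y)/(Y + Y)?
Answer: 1/206 ≈ 0.0048544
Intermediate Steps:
c(Y) = -15 (c(Y) = -18 + 3*((Y + Y)/(Y + Y)) = -18 + 3*((2*Y)/((2*Y))) = -18 + 3*((2*Y)*(1/(2*Y))) = -18 + 3*1 = -18 + 3 = -15)
q(b) = 199 - b (q(b) = 3 + ((-14)² - b) = 3 + (196 - b) = 199 - b)
1/q(c(-3) + 8) = 1/(199 - (-15 + 8)) = 1/(199 - 1*(-7)) = 1/(199 + 7) = 1/206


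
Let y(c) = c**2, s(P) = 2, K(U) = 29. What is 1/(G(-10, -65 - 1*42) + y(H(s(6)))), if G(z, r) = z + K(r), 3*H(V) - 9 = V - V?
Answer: 1/28 ≈ 0.035714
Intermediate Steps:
H(V) = 3 (H(V) = 3 + (V - V)/3 = 3 + (1/3)*0 = 3 + 0 = 3)
G(z, r) = 29 + z (G(z, r) = z + 29 = 29 + z)
1/(G(-10, -65 - 1*42) + y(H(s(6)))) = 1/((29 - 10) + 3**2) = 1/(19 + 9) = 1/28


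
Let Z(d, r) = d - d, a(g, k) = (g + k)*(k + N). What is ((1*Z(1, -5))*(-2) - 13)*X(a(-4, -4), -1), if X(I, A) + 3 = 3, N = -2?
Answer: 0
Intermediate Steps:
a(g, k) = (-2 + k)*(g + k) (a(g, k) = (g + k)*(k - 2) = (g + k)*(-2 + k) = (-2 + k)*(g + k))
X(I, A) = 0 (X(I, A) = -3 + 3 = 0)
Z(d, r) = 0
((1*Z(1, -5))*(-2) - 13)*X(a(-4, -4), -1) = ((1*0)*(-2) - 13)*0 = (0*(-2) - 13)*0 = (0 - 13)*0 = -13*0 = 0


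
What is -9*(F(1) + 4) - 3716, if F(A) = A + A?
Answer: -3770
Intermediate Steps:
F(A) = 2*A
-9*(F(1) + 4) - 3716 = -9*(2*1 + 4) - 3716 = -9*(2 + 4) - 3716 = -9*6 - 3716 = -54 - 3716 = -3770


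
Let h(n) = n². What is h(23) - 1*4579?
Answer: -4050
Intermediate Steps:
h(23) - 1*4579 = 23² - 1*4579 = 529 - 4579 = -4050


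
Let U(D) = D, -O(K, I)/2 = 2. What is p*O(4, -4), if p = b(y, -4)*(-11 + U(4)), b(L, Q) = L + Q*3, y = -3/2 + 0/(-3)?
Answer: -378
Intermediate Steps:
O(K, I) = -4 (O(K, I) = -2*2 = -4)
y = -3/2 (y = -3*½ + 0*(-⅓) = -3/2 + 0 = -3/2 ≈ -1.5000)
b(L, Q) = L + 3*Q
p = 189/2 (p = (-3/2 + 3*(-4))*(-11 + 4) = (-3/2 - 12)*(-7) = -27/2*(-7) = 189/2 ≈ 94.500)
p*O(4, -4) = (189/2)*(-4) = -378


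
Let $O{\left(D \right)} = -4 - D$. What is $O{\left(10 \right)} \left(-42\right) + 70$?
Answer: $658$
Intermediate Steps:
$O{\left(10 \right)} \left(-42\right) + 70 = \left(-4 - 10\right) \left(-42\right) + 70 = \left(-14\right) \left(-42\right) + 70 = 588 + 70 = 658$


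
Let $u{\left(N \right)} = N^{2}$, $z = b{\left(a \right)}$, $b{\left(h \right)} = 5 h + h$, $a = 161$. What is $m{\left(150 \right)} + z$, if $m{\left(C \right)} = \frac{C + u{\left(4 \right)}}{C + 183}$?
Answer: $\frac{321844}{333} \approx 966.5$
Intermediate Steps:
$b{\left(h \right)} = 6 h$
$z = 966$ ($z = 6 \cdot 161 = 966$)
$m{\left(C \right)} = \frac{16 + C}{183 + C}$ ($m{\left(C \right)} = \frac{C + 4^{2}}{C + 183} = \frac{C + 16}{183 + C} = \frac{16 + C}{183 + C}$)
$m{\left(150 \right)} + z = \frac{16 + 150}{183 + 150} + 966 = \frac{1}{333} \cdot 166 + 966 = \frac{166}{333} + 966 = \frac{321844}{333}$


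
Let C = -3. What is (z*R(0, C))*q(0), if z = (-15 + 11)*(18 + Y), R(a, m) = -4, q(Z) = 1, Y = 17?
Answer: 560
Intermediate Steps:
z = -140 (z = (-15 + 11)*(18 + 17) = -4*35 = -140)
(z*R(0, C))*q(0) = -140*(-4)*1 = 560*1 = 560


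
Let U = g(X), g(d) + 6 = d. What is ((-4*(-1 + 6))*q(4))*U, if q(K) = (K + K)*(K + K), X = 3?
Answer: 3840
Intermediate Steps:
q(K) = 4*K**2 (q(K) = (2*K)*(2*K) = 4*K**2)
g(d) = -6 + d
U = -3 (U = -6 + 3 = -3)
((-4*(-1 + 6))*q(4))*U = ((-4*(-1 + 6))*(4*4**2))*(-3) = ((-4*5)*(4*16))*(-3) = -20*64*(-3) = -1280*(-3) = 3840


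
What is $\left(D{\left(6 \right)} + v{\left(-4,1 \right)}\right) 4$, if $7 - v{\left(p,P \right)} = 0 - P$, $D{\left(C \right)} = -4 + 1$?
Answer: $20$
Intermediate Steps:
$D{\left(C \right)} = -3$
$v{\left(p,P \right)} = 7 + P$ ($v{\left(p,P \right)} = 7 - \left(0 - P\right) = 7 - - P = 7 + P$)
$\left(D{\left(6 \right)} + v{\left(-4,1 \right)}\right) 4 = \left(-3 + \left(7 + 1\right)\right) 4 = \left(-3 + 8\right) 4 = 5 \cdot 4 = 20$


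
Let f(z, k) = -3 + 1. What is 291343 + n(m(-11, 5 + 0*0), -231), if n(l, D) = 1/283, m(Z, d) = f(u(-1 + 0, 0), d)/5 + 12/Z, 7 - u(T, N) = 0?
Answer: 82450070/283 ≈ 2.9134e+5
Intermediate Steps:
u(T, N) = 7 (u(T, N) = 7 - 1*0 = 7 + 0 = 7)
f(z, k) = -2
m(Z, d) = -⅖ + 12/Z (m(Z, d) = -2/5 + 12/Z = -2*⅕ + 12/Z = -⅖ + 12/Z)
n(l, D) = 1/283
291343 + n(m(-11, 5 + 0*0), -231) = 291343 + 1/283 = 82450070/283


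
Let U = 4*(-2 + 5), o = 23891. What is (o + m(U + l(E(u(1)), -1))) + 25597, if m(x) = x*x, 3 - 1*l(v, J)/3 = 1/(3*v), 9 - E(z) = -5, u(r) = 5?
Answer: 9785497/196 ≈ 49926.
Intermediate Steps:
E(z) = 14 (E(z) = 9 - 1*(-5) = 9 + 5 = 14)
l(v, J) = 9 - 1/v (l(v, J) = 9 - 3*1/(3*v) = 9 - 1/v)
U = 12 (U = 4*3 = 12)
m(x) = x²
(o + m(U + l(E(u(1)), -1))) + 25597 = (23891 + (12 + (9 - 1/14))²) + 25597 = (23891 + (12 + 125/14)²) + 25597 = (23891 + (293/14)²) + 25597 = (23891 + 85849/196) + 25597 = 4768485/196 + 25597 = 9785497/196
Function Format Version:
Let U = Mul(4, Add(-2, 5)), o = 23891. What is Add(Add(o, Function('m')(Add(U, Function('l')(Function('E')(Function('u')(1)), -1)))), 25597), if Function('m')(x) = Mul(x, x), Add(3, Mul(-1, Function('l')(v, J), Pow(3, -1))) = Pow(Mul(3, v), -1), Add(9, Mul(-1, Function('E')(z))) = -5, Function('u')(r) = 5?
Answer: Rational(9785497, 196) ≈ 49926.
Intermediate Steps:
Function('E')(z) = 14 (Function('E')(z) = Add(9, Mul(-1, -5)) = Add(9, 5) = 14)
Function('l')(v, J) = Add(9, Mul(-1, Pow(v, -1))) (Function('l')(v, J) = Add(9, Mul(-3, Pow(Mul(3, v), -1))) = Add(9, Mul(-3, Mul(Rational(1, 3), Pow(v, -1)))) = Add(9, Mul(-1, Pow(v, -1))))
U = 12 (U = Mul(4, 3) = 12)
Function('m')(x) = Pow(x, 2)
Add(Add(o, Function('m')(Add(U, Function('l')(Function('E')(Function('u')(1)), -1)))), 25597) = Add(Add(23891, Pow(Add(12, Add(9, Mul(-1, Pow(14, -1)))), 2)), 25597) = Add(Add(23891, Pow(Add(12, Add(9, Mul(-1, Rational(1, 14)))), 2)), 25597) = Add(Add(23891, Pow(Add(12, Add(9, Rational(-1, 14))), 2)), 25597) = Add(Add(23891, Pow(Add(12, Rational(125, 14)), 2)), 25597) = Add(Add(23891, Pow(Rational(293, 14), 2)), 25597) = Add(Add(23891, Rational(85849, 196)), 25597) = Add(Rational(4768485, 196), 25597) = Rational(9785497, 196)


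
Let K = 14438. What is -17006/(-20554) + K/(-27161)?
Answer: 82570657/279133597 ≈ 0.29581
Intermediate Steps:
-17006/(-20554) + K/(-27161) = -17006/(-20554) + 14438/(-27161) = -17006*(-1/20554) + 14438*(-1/27161) = 8503/10277 - 14438/27161 = 82570657/279133597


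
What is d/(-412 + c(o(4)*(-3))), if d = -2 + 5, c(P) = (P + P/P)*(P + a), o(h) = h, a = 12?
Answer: -3/412 ≈ -0.0072816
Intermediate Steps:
c(P) = (1 + P)*(12 + P) (c(P) = (P + P/P)*(P + 12) = (P + 1)*(12 + P) = (1 + P)*(12 + P))
d = 3
d/(-412 + c(o(4)*(-3))) = 3/(-412 + (12 + (4*(-3))**2 + 13*(4*(-3)))) = 3/(-412 + (12 + (-12)**2 + 13*(-12))) = 3/(-412 + (12 + 144 - 156)) = 3/(-412 + 0) = 3/(-412) = -1/412*3 = -3/412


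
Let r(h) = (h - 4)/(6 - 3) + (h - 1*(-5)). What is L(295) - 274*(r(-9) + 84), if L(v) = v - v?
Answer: -62198/3 ≈ -20733.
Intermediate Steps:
L(v) = 0
r(h) = 11/3 + 4*h/3 (r(h) = (-4 + h)/3 + (h + 5) = (-4 + h)*(⅓) + (5 + h) = (-4/3 + h/3) + (5 + h) = 11/3 + 4*h/3)
L(295) - 274*(r(-9) + 84) = 0 - 274*((11/3 + (4/3)*(-9)) + 84) = 0 - 274*((11/3 - 12) + 84) = 0 - 274*(-25/3 + 84) = 0 - 274*227/3 = 0 - 1*62198/3 = 0 - 62198/3 = -62198/3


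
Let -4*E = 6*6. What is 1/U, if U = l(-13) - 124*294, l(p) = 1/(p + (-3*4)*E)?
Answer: -95/3463319 ≈ -2.7430e-5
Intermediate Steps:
E = -9 (E = -3*6/2 = -¼*36 = -9)
l(p) = 1/(108 + p) (l(p) = 1/(p - 3*4*(-9)) = 1/(p - 12*(-9)) = 1/(p + 108) = 1/(108 + p))
U = -3463319/95 (U = 1/(108 - 13) - 124*294 = 1/95 - 36456 = -3463319/95 ≈ -36456.)
1/U = 1/(-3463319/95) = -95/3463319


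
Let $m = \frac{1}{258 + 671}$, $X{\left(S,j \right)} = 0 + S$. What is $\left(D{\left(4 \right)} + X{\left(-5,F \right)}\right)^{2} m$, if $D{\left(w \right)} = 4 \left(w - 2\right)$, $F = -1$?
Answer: $\frac{9}{929} \approx 0.0096878$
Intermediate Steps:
$X{\left(S,j \right)} = S$
$D{\left(w \right)} = -8 + 4 w$ ($D{\left(w \right)} = 4 \left(-2 + w\right) = -8 + 4 w$)
$m = \frac{1}{929} \approx 0.0010764$
$\left(D{\left(4 \right)} + X{\left(-5,F \right)}\right)^{2} m = \left(\left(-8 + 4 \cdot 4\right) - 5\right)^{2} \cdot \frac{1}{929} = \left(\left(-8 + 16\right) - 5\right)^{2} \cdot \frac{1}{929} = \left(8 - 5\right)^{2} \cdot \frac{1}{929} = 3^{2} \cdot \frac{1}{929} = 9 \cdot \frac{1}{929} = \frac{9}{929}$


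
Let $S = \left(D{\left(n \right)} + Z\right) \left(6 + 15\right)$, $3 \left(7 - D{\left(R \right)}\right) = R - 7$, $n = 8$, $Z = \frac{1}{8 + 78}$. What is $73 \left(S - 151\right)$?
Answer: $- \frac{67525}{86} \approx -785.17$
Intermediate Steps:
$Z = \frac{1}{86} \approx 0.011628$
$D{\left(R \right)} = \frac{28}{3} - \frac{R}{3}$ ($D{\left(R \right)} = 7 - \frac{R - 7}{3} = 7 - \frac{-7 + R}{3} = 7 - \left(- \frac{7}{3} + \frac{R}{3}\right) = \frac{28}{3} - \frac{R}{3}$)
$S = \frac{12061}{86}$ ($S = \left(\left(\frac{28}{3} - \frac{8}{3}\right) + \frac{1}{86}\right) \left(6 + 15\right) = \left(\left(\frac{28}{3} - \frac{8}{3}\right) + \frac{1}{86}\right) 21 = \left(\frac{20}{3} + \frac{1}{86}\right) 21 = \frac{1723}{258} \cdot 21 = \frac{12061}{86} \approx 140.24$)
$73 \left(S - 151\right) = 73 \left(\frac{12061}{86} - 151\right) = 73 \left(- \frac{925}{86}\right) = - \frac{67525}{86}$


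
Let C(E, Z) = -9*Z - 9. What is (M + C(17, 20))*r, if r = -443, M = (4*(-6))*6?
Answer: 147519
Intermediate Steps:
M = -144 (M = -24*6 = -144)
C(E, Z) = -9 - 9*Z
(M + C(17, 20))*r = (-144 + (-9 - 9*20))*(-443) = (-144 + (-9 - 180))*(-443) = (-144 - 189)*(-443) = -333*(-443) = 147519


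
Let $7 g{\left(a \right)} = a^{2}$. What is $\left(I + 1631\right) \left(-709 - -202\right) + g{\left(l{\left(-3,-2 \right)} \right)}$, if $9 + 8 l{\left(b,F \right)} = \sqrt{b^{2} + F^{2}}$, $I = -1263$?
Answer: $-186576 + \frac{\left(9 - \sqrt{13}\right)^{2}}{448} \approx -1.8658 \cdot 10^{5}$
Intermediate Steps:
$l{\left(b,F \right)} = - \frac{9}{8} + \frac{\sqrt{F^{2} + b^{2}}}{8}$ ($l{\left(b,F \right)} = - \frac{9}{8} + \frac{\sqrt{b^{2} + F^{2}}}{8} = - \frac{9}{8} + \frac{\sqrt{F^{2} + b^{2}}}{8}$)
$g{\left(a \right)} = \frac{a^{2}}{7}$
$\left(I + 1631\right) \left(-709 - -202\right) + g{\left(l{\left(-3,-2 \right)} \right)} = \left(-1263 + 1631\right) \left(-709 - -202\right) + \frac{\left(- \frac{9}{8} + \frac{\sqrt{\left(-2\right)^{2} + \left(-3\right)^{2}}}{8}\right)^{2}}{7} = 368 \left(-709 + \left(-871 + 1073\right)\right) + \frac{\left(- \frac{9}{8} + \frac{\sqrt{4 + 9}}{8}\right)^{2}}{7} = 368 \left(-709 + 202\right) + \frac{\left(- \frac{9}{8} + \frac{\sqrt{13}}{8}\right)^{2}}{7} = 368 \left(-507\right) + \frac{\left(- \frac{9}{8} + \frac{\sqrt{13}}{8}\right)^{2}}{7} = -186576 + \frac{\left(- \frac{9}{8} + \frac{\sqrt{13}}{8}\right)^{2}}{7}$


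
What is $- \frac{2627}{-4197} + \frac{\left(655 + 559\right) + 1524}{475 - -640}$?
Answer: $\frac{14420491}{4679655} \approx 3.0815$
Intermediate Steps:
$- \frac{2627}{-4197} + \frac{\left(655 + 559\right) + 1524}{475 - -640} = \left(-2627\right) \left(- \frac{1}{4197}\right) + \frac{1214 + 1524}{475 + 640} = \frac{2627}{4197} + \frac{2738}{1115} = \frac{14420491}{4679655}$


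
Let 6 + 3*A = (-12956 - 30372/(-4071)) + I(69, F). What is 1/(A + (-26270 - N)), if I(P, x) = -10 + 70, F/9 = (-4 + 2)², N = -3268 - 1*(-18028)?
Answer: -1357/61510340 ≈ -2.2061e-5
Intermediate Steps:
N = 14760 (N = -3268 + 18028 = 14760)
F = 36 (F = 9*(-4 + 2)² = 9*(-2)² = 9*4 = 36)
I(P, x) = 60
A = -5832630/1357 (A = -2 + ((-12956 - 30372/(-4071)) + 60)/3 = -2 + ((-12956 - 30372*(-1/4071)) + 60)/3 = -2 + ((-12956 + 10124/1357) + 60)/3 = -2 + (-17571168/1357 + 60)/3 = -2 + (⅓)*(-17489748/1357) = -2 - 5829916/1357 = -5832630/1357 ≈ -4298.2)
1/(A + (-26270 - N)) = 1/(-5832630/1357 + (-26270 - 1*14760)) = 1/(-5832630/1357 + (-26270 - 14760)) = 1/(-5832630/1357 - 41030) = 1/(-61510340/1357) = -1357/61510340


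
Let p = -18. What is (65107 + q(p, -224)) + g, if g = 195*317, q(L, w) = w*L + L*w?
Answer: 134986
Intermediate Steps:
q(L, w) = 2*L*w (q(L, w) = L*w + L*w = 2*L*w)
g = 61815
(65107 + q(p, -224)) + g = (65107 + 2*(-18)*(-224)) + 61815 = (65107 + 8064) + 61815 = 73171 + 61815 = 134986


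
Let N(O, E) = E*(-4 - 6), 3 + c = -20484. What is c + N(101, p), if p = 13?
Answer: -20617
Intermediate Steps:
c = -20487 (c = -3 - 20484 = -20487)
N(O, E) = -10*E (N(O, E) = E*(-10) = -10*E)
c + N(101, p) = -20487 - 10*13 = -20487 - 130 = -20617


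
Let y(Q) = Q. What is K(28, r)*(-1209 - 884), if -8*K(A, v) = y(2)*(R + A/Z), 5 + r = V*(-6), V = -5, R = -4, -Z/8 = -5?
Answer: -69069/40 ≈ -1726.7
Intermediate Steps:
Z = 40 (Z = -8*(-5) = 40)
r = 25 (r = -5 - 5*(-6) = -5 + 30 = 25)
K(A, v) = 1 - A/160 (K(A, v) = -(-4 + A/40)/4 = -(-8 + A/20)/8 = 1 - A/160)
K(28, r)*(-1209 - 884) = (1 - 1/160*28)*(-1209 - 884) = (1 - 7/40)*(-2093) = (33/40)*(-2093) = -69069/40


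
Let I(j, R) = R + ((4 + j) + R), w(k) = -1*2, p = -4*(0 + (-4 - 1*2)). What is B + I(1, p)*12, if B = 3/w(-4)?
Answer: 1269/2 ≈ 634.50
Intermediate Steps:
p = 24 (p = -4*(0 + (-4 - 2)) = -4*(0 - 6) = -4*(-6) = 24)
w(k) = -2
I(j, R) = 4 + j + 2*R (I(j, R) = R + (4 + R + j) = 4 + j + 2*R)
B = -3/2 (B = 3/(-2) = 3*(-1/2) = -3/2 ≈ -1.5000)
B + I(1, p)*12 = -3/2 + (4 + 1 + 2*24)*12 = -3/2 + (4 + 1 + 48)*12 = -3/2 + 53*12 = -3/2 + 636 = 1269/2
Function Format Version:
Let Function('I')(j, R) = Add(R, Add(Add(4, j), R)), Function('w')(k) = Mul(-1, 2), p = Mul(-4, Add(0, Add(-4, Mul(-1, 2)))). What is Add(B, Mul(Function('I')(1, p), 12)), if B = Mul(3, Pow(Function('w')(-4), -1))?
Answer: Rational(1269, 2) ≈ 634.50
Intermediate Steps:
p = 24 (p = Mul(-4, Add(0, Add(-4, -2))) = Mul(-4, Add(0, -6)) = Mul(-4, -6) = 24)
Function('w')(k) = -2
Function('I')(j, R) = Add(4, j, Mul(2, R)) (Function('I')(j, R) = Add(R, Add(4, R, j)) = Add(4, j, Mul(2, R)))
B = Rational(-3, 2) (B = Mul(3, Pow(-2, -1)) = Mul(3, Rational(-1, 2)) = Rational(-3, 2) ≈ -1.5000)
Add(B, Mul(Function('I')(1, p), 12)) = Add(Rational(-3, 2), Mul(Add(4, 1, Mul(2, 24)), 12)) = Add(Rational(-3, 2), Mul(Add(4, 1, 48), 12)) = Add(Rational(-3, 2), Mul(53, 12)) = Add(Rational(-3, 2), 636) = Rational(1269, 2)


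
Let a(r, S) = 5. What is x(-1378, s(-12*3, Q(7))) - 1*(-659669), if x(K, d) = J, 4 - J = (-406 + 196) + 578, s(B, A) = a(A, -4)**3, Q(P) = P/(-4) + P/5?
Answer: 659305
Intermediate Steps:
Q(P) = -P/20 (Q(P) = P*(-1/4) + P*(1/5) = -P/4 + P/5 = -P/20)
s(B, A) = 125 (s(B, A) = 5**3 = 125)
J = -364 (J = 4 - ((-406 + 196) + 578) = 4 - (-210 + 578) = 4 - 1*368 = 4 - 368 = -364)
x(K, d) = -364
x(-1378, s(-12*3, Q(7))) - 1*(-659669) = -364 - 1*(-659669) = -364 + 659669 = 659305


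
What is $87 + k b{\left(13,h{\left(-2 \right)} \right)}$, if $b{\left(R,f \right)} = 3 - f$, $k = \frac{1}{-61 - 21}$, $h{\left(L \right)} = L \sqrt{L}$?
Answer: $\frac{7131}{82} - \frac{i \sqrt{2}}{41} \approx 86.963 - 0.034493 i$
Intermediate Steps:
$h{\left(L \right)} = L^{\frac{3}{2}}$
$k = - \frac{1}{82}$ ($k = \frac{1}{-82} = - \frac{1}{82} \approx -0.012195$)
$87 + k b{\left(13,h{\left(-2 \right)} \right)} = 87 - \frac{3 - \left(-2\right)^{\frac{3}{2}}}{82} = 87 - \frac{3 - - 2 i \sqrt{2}}{82} = 87 - \frac{3 + 2 i \sqrt{2}}{82} = 87 - \left(\frac{3}{82} + \frac{i \sqrt{2}}{41}\right) = \frac{7131}{82} - \frac{i \sqrt{2}}{41}$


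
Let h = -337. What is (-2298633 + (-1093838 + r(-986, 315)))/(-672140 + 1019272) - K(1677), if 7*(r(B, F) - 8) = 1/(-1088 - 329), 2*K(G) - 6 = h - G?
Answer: 1711662638367/1721601154 ≈ 994.23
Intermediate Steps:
K(G) = -331/2 - G/2 (K(G) = 3 + (-337 - G)/2 = 3 + (-337/2 - G/2) = -331/2 - G/2)
r(B, F) = 79351/9919 (r(B, F) = 8 + 1/(7*(-1088 - 329)) = 8 + (1/7)/(-1417) = 8 + (1/7)*(-1/1417) = 8 - 1/9919 = 79351/9919)
(-2298633 + (-1093838 + r(-986, 315)))/(-672140 + 1019272) - K(1677) = (-2298633 + (-1093838 + 79351/9919))/(-672140 + 1019272) - (-331/2 - 1/2*1677) = (-2298633 - 10849699771/9919)/347132 - (-331/2 - 1677/2) = -33649840498/9919*1/347132 - 1*(-1004) = -16824920249/1721601154 + 1004 = 1711662638367/1721601154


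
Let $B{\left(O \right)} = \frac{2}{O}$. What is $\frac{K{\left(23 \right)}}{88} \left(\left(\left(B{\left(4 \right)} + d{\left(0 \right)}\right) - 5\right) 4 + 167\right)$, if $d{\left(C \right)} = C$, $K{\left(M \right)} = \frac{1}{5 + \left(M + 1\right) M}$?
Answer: $\frac{149}{49016} \approx 0.0030398$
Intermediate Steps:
$K{\left(M \right)} = \frac{1}{5 + M \left(1 + M\right)}$ ($K{\left(M \right)} = \frac{1}{5 + \left(1 + M\right) M} = \frac{1}{5 + M \left(1 + M\right)}$)
$\frac{K{\left(23 \right)}}{88} \left(\left(\left(B{\left(4 \right)} + d{\left(0 \right)}\right) - 5\right) 4 + 167\right) = \frac{1}{\left(5 + 23 + 23^{2}\right) 88} \left(\left(\left(\frac{2}{4} + 0\right) - 5\right) 4 + 167\right) = \frac{1}{5 + 23 + 529} \cdot \frac{1}{88} \left(\left(\left(2 \cdot \frac{1}{4} + 0\right) - 5\right) 4 + 167\right) = \frac{1}{557} \cdot \frac{1}{88} \left(\left(\left(\frac{1}{2} + 0\right) - 5\right) 4 + 167\right) = \frac{1}{557} \cdot \frac{1}{88} \left(\left(\frac{1}{2} - 5\right) 4 + 167\right) = \frac{\left(- \frac{9}{2}\right) 4 + 167}{49016} = \frac{-18 + 167}{49016} = \frac{1}{49016} \cdot 149 = \frac{149}{49016}$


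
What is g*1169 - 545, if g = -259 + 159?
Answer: -117445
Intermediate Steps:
g = -100
g*1169 - 545 = -100*1169 - 545 = -116900 - 545 = -117445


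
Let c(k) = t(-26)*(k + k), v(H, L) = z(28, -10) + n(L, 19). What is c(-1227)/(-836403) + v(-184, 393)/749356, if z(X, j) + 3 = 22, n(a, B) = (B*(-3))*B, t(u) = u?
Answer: -4058486918/52230300539 ≈ -0.077704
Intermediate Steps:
n(a, B) = -3*B² (n(a, B) = (-3*B)*B = -3*B²)
z(X, j) = 19 (z(X, j) = -3 + 22 = 19)
v(H, L) = -1064 (v(H, L) = 19 - 3*19² = 19 - 3*361 = 19 - 1083 = -1064)
c(k) = -52*k (c(k) = -26*(k + k) = -52*k)
c(-1227)/(-836403) + v(-184, 393)/749356 = -52*(-1227)/(-836403) - 1064/749356 = 63804*(-1/836403) - 1064*1/749356 = -21268/278801 - 266/187339 = -4058486918/52230300539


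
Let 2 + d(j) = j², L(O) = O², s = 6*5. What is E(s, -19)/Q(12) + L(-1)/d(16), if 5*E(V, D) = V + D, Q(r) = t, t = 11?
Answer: 259/1270 ≈ 0.20394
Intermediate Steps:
s = 30
Q(r) = 11
E(V, D) = D/5 + V/5 (E(V, D) = (V + D)/5 = (D + V)/5 = D/5 + V/5)
d(j) = -2 + j²
E(s, -19)/Q(12) + L(-1)/d(16) = ((⅕)*(-19) + (⅕)*30)/11 + (-1)²/(-2 + 16²) = (-19/5 + 6)*(1/11) + 1/(-2 + 256) = (11/5)*(1/11) + 1/254 = ⅕ + 1*(1/254) = ⅕ + 1/254 = 259/1270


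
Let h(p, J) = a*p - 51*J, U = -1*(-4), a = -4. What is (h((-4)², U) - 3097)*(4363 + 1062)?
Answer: -18255125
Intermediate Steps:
U = 4
h(p, J) = -51*J - 4*p (h(p, J) = -4*p - 51*J = -51*J - 4*p)
(h((-4)², U) - 3097)*(4363 + 1062) = ((-51*4 - 4*(-4)²) - 3097)*(4363 + 1062) = ((-204 - 4*16) - 3097)*5425 = ((-204 - 64) - 3097)*5425 = (-268 - 3097)*5425 = -3365*5425 = -18255125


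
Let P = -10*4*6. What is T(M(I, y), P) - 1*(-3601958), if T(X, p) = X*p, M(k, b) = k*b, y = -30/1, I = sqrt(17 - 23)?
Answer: 3601958 + 7200*I*sqrt(6) ≈ 3.602e+6 + 17636.0*I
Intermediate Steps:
I = I*sqrt(6) (I = sqrt(-6) = I*sqrt(6) ≈ 2.4495*I)
y = -30 (y = -30*1 = -30)
P = -240 (P = -40*6 = -240)
M(k, b) = b*k
T(M(I, y), P) - 1*(-3601958) = -30*I*sqrt(6)*(-240) - 1*(-3601958) = -30*I*sqrt(6)*(-240) + 3601958 = 7200*I*sqrt(6) + 3601958 = 3601958 + 7200*I*sqrt(6)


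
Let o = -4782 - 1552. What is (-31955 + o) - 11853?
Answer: -50142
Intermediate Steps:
o = -6334
(-31955 + o) - 11853 = (-31955 - 6334) - 11853 = -38289 - 11853 = -50142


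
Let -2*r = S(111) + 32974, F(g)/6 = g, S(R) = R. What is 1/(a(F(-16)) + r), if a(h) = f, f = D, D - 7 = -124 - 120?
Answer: -2/33559 ≈ -5.9597e-5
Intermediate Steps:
F(g) = 6*g
D = -237 (D = 7 + (-124 - 120) = 7 - 244 = -237)
r = -33085/2 (r = -(111 + 32974)/2 = -1/2*33085 = -33085/2 ≈ -16543.)
f = -237
a(h) = -237
1/(a(F(-16)) + r) = 1/(-237 - 33085/2) = 1/(-33559/2) = -2/33559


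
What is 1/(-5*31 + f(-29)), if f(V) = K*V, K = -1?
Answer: -1/126 ≈ -0.0079365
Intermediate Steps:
f(V) = -V
1/(-5*31 + f(-29)) = 1/(-5*31 - 1*(-29)) = 1/(-155 + 29) = 1/(-126) = -1/126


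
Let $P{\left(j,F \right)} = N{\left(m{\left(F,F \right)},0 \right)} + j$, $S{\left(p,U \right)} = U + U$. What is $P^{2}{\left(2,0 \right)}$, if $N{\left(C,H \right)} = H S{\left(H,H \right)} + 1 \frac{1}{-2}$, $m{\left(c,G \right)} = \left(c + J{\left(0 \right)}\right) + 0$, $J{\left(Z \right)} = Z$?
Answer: $\frac{9}{4} \approx 2.25$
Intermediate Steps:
$S{\left(p,U \right)} = 2 U$
$m{\left(c,G \right)} = c$ ($m{\left(c,G \right)} = \left(c + 0\right) + 0 = c + 0 = c$)
$N{\left(C,H \right)} = - \frac{1}{2} + 2 H^{2}$ ($N{\left(C,H \right)} = H 2 H + 1 \frac{1}{-2} = 2 H^{2} + 1 \left(- \frac{1}{2}\right) = 2 H^{2} - \frac{1}{2} = - \frac{1}{2} + 2 H^{2}$)
$P{\left(j,F \right)} = - \frac{1}{2} + j$ ($P{\left(j,F \right)} = \left(- \frac{1}{2} + 2 \cdot 0^{2}\right) + j = \left(- \frac{1}{2} + 2 \cdot 0\right) + j = \left(- \frac{1}{2} + 0\right) + j = - \frac{1}{2} + j$)
$P^{2}{\left(2,0 \right)} = \left(- \frac{1}{2} + 2\right)^{2} = \left(\frac{3}{2}\right)^{2} = \frac{9}{4}$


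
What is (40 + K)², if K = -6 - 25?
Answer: 81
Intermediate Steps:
K = -31
(40 + K)² = (40 - 31)² = 9² = 81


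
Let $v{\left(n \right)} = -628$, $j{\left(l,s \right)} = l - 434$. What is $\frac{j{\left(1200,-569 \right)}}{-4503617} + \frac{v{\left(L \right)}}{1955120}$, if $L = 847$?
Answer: $- \frac{1081473349}{2201277917260} \approx -0.00049129$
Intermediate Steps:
$j{\left(l,s \right)} = -434 + l$ ($j{\left(l,s \right)} = l - 434 = -434 + l$)
$\frac{j{\left(1200,-569 \right)}}{-4503617} + \frac{v{\left(L \right)}}{1955120} = \frac{-434 + 1200}{-4503617} - \frac{628}{1955120} = 766 \left(- \frac{1}{4503617}\right) - \frac{157}{488780} = - \frac{766}{4503617} - \frac{157}{488780} = - \frac{1081473349}{2201277917260}$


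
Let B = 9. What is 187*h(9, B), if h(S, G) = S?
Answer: 1683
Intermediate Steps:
187*h(9, B) = 187*9 = 1683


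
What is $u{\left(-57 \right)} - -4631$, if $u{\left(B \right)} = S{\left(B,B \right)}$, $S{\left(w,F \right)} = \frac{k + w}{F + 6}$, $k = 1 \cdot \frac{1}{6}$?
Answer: $\frac{1417427}{306} \approx 4632.1$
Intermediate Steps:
$k = \frac{1}{6}$ ($k = 1 \cdot \frac{1}{6} = \frac{1}{6} \approx 0.16667$)
$S{\left(w,F \right)} = \frac{\frac{1}{6} + w}{6 + F}$ ($S{\left(w,F \right)} = \frac{\frac{1}{6} + w}{F + 6} = \frac{\frac{1}{6} + w}{6 + F}$)
$u{\left(B \right)} = \frac{\frac{1}{6} + B}{6 + B}$
$u{\left(-57 \right)} - -4631 = \frac{\frac{1}{6} - 57}{6 - 57} - -4631 = \frac{1}{-51} \left(- \frac{341}{6}\right) + 4631 = \left(- \frac{1}{51}\right) \left(- \frac{341}{6}\right) + 4631 = \frac{341}{306} + 4631 = \frac{1417427}{306}$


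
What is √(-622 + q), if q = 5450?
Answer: 2*√1207 ≈ 69.484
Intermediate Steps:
√(-622 + q) = √(-622 + 5450) = √4828 = 2*√1207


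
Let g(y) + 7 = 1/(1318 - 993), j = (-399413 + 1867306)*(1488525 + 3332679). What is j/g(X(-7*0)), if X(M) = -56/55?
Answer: -383338128505150/379 ≈ -1.0114e+12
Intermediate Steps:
j = 7077011603172 (j = 1467893*4821204 = 7077011603172)
X(M) = -56/55 (X(M) = -56*1/55 = -56/55)
g(y) = -2274/325 (g(y) = -7 + 1/(1318 - 993) = -7 + 1/325 = -2274/325)
j/g(X(-7*0)) = 7077011603172/(-2274/325) = 7077011603172*(-325/2274) = -383338128505150/379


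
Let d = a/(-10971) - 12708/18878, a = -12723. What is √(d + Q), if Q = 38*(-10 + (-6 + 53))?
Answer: 17*√5798819986687113/34518423 ≈ 37.503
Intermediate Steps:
Q = 1406 (Q = 38*(-10 + 47) = 38*37 = 1406)
d = 16794221/34518423 (d = -12723/(-10971) - 12708/18878 = -12723*(-1/10971) - 12708*1/18878 = 4241/3657 - 6354/9439 = 16794221/34518423 ≈ 0.48653)
√(d + Q) = √(16794221/34518423 + 1406) = √(48549696959/34518423) = 17*√5798819986687113/34518423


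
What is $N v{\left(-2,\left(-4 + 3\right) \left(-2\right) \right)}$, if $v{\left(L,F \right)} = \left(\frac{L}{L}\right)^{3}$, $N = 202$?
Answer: $202$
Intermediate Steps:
$v{\left(L,F \right)} = 1$ ($v{\left(L,F \right)} = 1^{3} = 1$)
$N v{\left(-2,\left(-4 + 3\right) \left(-2\right) \right)} = 202 \cdot 1 = 202$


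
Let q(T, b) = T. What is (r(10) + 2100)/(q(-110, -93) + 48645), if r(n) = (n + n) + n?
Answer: 426/9707 ≈ 0.043886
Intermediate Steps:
r(n) = 3*n (r(n) = 2*n + n = 3*n)
(r(10) + 2100)/(q(-110, -93) + 48645) = (3*10 + 2100)/(-110 + 48645) = (30 + 2100)/48535 = 2130*(1/48535) = 426/9707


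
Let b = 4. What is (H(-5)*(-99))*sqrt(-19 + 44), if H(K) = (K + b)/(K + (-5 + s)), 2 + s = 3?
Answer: -55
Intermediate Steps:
s = 1 (s = -2 + 3 = 1)
H(K) = (4 + K)/(-4 + K) (H(K) = (K + 4)/(K + (-5 + 1)) = (4 + K)/(K - 4) = (4 + K)/(-4 + K))
(H(-5)*(-99))*sqrt(-19 + 44) = (((4 - 5)/(-4 - 5))*(-99))*sqrt(-19 + 44) = ((-1/(-9))*(-99))*sqrt(25) = (-1/9*(-1)*(-99))*5 = ((1/9)*(-99))*5 = -11*5 = -55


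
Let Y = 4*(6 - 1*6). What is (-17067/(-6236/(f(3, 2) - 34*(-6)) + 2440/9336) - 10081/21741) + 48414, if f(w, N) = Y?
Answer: 213409696136057/4357374702 ≈ 48977.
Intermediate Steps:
Y = 0 (Y = 4*(6 - 6) = 4*0 = 0)
f(w, N) = 0
(-17067/(-6236/(f(3, 2) - 34*(-6)) + 2440/9336) - 10081/21741) + 48414 = (-17067/(-6236/(0 - 34*(-6)) + 2440/9336) - 10081/21741) + 48414 = (-17067/(-6236/(0 + 204) + 2440*(1/9336)) - 10081*1/21741) + 48414 = (-17067/(-6236/204 + 305/1167) - 10081/21741) + 48414 = (-17067/(-6236*1/204 + 305/1167) - 10081/21741) + 48414 = (-17067/(-1559/51 + 305/1167) - 10081/21741) + 48414 = (-17067/(-200422/6613) - 10081/21741) + 48414 = (-17067*(-6613/200422) - 10081/21741) + 48414 = (112864071/200422 - 10081/21741) + 48414 = 2451757313429/4357374702 + 48414 = 213409696136057/4357374702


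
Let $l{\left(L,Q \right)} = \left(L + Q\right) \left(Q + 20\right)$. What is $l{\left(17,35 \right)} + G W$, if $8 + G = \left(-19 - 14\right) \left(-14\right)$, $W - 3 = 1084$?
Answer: $496358$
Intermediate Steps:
$W = 1087$ ($W = 3 + 1084 = 1087$)
$l{\left(L,Q \right)} = \left(20 + Q\right) \left(L + Q\right)$ ($l{\left(L,Q \right)} = \left(L + Q\right) \left(20 + Q\right) = \left(20 + Q\right) \left(L + Q\right)$)
$G = 454$ ($G = -8 + \left(-19 - 14\right) \left(-14\right) = -8 - -462 = -8 + 462 = 454$)
$l{\left(17,35 \right)} + G W = \left(35^{2} + 20 \cdot 17 + 20 \cdot 35 + 17 \cdot 35\right) + 454 \cdot 1087 = \left(1225 + 340 + 700 + 595\right) + 493498 = 2860 + 493498 = 496358$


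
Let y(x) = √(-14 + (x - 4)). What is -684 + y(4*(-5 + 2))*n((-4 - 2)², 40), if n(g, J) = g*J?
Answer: -684 + 1440*I*√30 ≈ -684.0 + 7887.2*I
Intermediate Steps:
n(g, J) = J*g
y(x) = √(-18 + x) (y(x) = √(-14 + (-4 + x)) = √(-18 + x))
-684 + y(4*(-5 + 2))*n((-4 - 2)², 40) = -684 + √(-18 + 4*(-5 + 2))*(40*(-4 - 2)²) = -684 + √(-18 + 4*(-3))*(40*(-6)²) = -684 + √(-18 - 12)*(40*36) = -684 + √(-30)*1440 = -684 + (I*√30)*1440 = -684 + 1440*I*√30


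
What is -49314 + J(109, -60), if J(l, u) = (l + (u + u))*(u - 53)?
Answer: -48071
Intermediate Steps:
J(l, u) = (-53 + u)*(l + 2*u) (J(l, u) = (l + 2*u)*(-53 + u) = (-53 + u)*(l + 2*u))
-49314 + J(109, -60) = -49314 + (-106*(-60) - 53*109 + 2*(-60)² + 109*(-60)) = -49314 + (6360 - 5777 + 2*3600 - 6540) = -49314 + (6360 - 5777 + 7200 - 6540) = -49314 + 1243 = -48071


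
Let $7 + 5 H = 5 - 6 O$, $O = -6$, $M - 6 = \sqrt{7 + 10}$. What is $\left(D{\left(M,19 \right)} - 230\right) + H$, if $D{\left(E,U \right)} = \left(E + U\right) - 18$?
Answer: $- \frac{1081}{5} + \sqrt{17} \approx -212.08$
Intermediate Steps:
$M = 6 + \sqrt{17}$ ($M = 6 + \sqrt{7 + 10} = 6 + \sqrt{17} \approx 10.123$)
$D{\left(E,U \right)} = -18 + E + U$
$H = \frac{34}{5}$ ($H = - \frac{7}{5} + \frac{5 - -36}{5} = - \frac{7}{5} + \frac{5 + 36}{5} = - \frac{7}{5} + \frac{1}{5} \cdot 41 = - \frac{7}{5} + \frac{41}{5} = \frac{34}{5} \approx 6.8$)
$\left(D{\left(M,19 \right)} - 230\right) + H = \left(\left(-18 + \left(6 + \sqrt{17}\right) + 19\right) - 230\right) + \frac{34}{5} = \left(\left(7 + \sqrt{17}\right) - 230\right) + \frac{34}{5} = \left(-223 + \sqrt{17}\right) + \frac{34}{5} = - \frac{1081}{5} + \sqrt{17}$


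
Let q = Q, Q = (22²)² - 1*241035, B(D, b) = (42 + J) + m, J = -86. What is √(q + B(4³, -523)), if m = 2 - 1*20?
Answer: I*√6841 ≈ 82.71*I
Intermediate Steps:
m = -18 (m = 2 - 20 = -18)
B(D, b) = -62 (B(D, b) = (42 - 86) - 18 = -44 - 18 = -62)
Q = -6779 (Q = 484² - 241035 = 234256 - 241035 = -6779)
q = -6779
√(q + B(4³, -523)) = √(-6779 - 62) = √(-6841) = I*√6841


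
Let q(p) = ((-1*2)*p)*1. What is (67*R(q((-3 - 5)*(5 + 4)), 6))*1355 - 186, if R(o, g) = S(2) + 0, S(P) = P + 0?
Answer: 181384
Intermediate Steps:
S(P) = P
q(p) = -2*p (q(p) = -2*p*1 = -2*p)
R(o, g) = 2 (R(o, g) = 2 + 0 = 2)
(67*R(q((-3 - 5)*(5 + 4)), 6))*1355 - 186 = (67*2)*1355 - 186 = 134*1355 - 186 = 181570 - 186 = 181384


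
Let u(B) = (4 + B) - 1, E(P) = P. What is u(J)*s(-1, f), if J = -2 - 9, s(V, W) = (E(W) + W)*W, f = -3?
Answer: -144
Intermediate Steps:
s(V, W) = 2*W² (s(V, W) = (W + W)*W = (2*W)*W = 2*W²)
J = -11
u(B) = 3 + B
u(J)*s(-1, f) = (3 - 11)*(2*(-3)²) = -16*9 = -8*18 = -144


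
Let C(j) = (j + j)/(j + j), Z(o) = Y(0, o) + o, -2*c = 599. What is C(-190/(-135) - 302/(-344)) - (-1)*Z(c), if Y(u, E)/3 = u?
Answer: -597/2 ≈ -298.50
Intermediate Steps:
c = -599/2 (c = -½*599 = -599/2 ≈ -299.50)
Y(u, E) = 3*u
Z(o) = o (Z(o) = 3*0 + o = 0 + o = o)
C(j) = 1 (C(j) = (2*j)/((2*j)) = (2*j)*(1/(2*j)) = 1)
C(-190/(-135) - 302/(-344)) - (-1)*Z(c) = 1 - (-1)*(-599)/2 = 1 - 1*599/2 = 1 - 599/2 = -597/2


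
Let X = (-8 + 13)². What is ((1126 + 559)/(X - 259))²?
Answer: 2839225/54756 ≈ 51.852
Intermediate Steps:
X = 25 (X = 5² = 25)
((1126 + 559)/(X - 259))² = ((1126 + 559)/(25 - 259))² = (1685/(-234))² = (1685*(-1/234))² = (-1685/234)² = 2839225/54756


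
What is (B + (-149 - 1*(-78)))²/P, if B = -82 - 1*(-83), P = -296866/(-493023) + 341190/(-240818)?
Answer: -290885591394300/48361920491 ≈ -6014.8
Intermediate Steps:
P = -48361920491/59364406407 (P = -296866*(-1/493023) + 341190*(-1/240818) = 296866/493023 - 170595/120409 = -48361920491/59364406407 ≈ -0.81466)
B = 1 (B = -82 + 83 = 1)
(B + (-149 - 1*(-78)))²/P = (1 + (-149 - 1*(-78)))²/(-48361920491/59364406407) = (1 + (-149 + 78))²*(-59364406407/48361920491) = (1 - 71)²*(-59364406407/48361920491) = (-70)²*(-59364406407/48361920491) = 4900*(-59364406407/48361920491) = -290885591394300/48361920491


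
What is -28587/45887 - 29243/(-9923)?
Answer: 1058204740/455336701 ≈ 2.3240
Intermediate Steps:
-28587/45887 - 29243/(-9923) = -28587*1/45887 - 29243*(-1/9923) = -28587/45887 + 29243/9923 = 1058204740/455336701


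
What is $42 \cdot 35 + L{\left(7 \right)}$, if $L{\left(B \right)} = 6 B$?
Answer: $1512$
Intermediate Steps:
$42 \cdot 35 + L{\left(7 \right)} = 42 \cdot 35 + 6 \cdot 7 = 1470 + 42 = 1512$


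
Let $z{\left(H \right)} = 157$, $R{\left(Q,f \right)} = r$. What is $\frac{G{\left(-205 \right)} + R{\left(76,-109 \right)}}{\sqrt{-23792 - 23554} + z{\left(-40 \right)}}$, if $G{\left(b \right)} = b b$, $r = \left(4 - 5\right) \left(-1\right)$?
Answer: $\frac{6598082}{71995} - \frac{42026 i \sqrt{47346}}{71995} \approx 91.646 - 127.02 i$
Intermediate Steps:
$r = 1$ ($r = \left(-1\right) \left(-1\right) = 1$)
$R{\left(Q,f \right)} = 1$
$G{\left(b \right)} = b^{2}$
$\frac{G{\left(-205 \right)} + R{\left(76,-109 \right)}}{\sqrt{-23792 - 23554} + z{\left(-40 \right)}} = \frac{\left(-205\right)^{2} + 1}{\sqrt{-23792 - 23554} + 157} = \frac{42025 + 1}{\sqrt{-47346} + 157} = \frac{42026}{i \sqrt{47346} + 157} = \frac{42026}{157 + i \sqrt{47346}}$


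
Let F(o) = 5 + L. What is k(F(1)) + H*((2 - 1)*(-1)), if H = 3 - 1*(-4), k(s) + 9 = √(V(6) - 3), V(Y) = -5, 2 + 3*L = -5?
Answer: -16 + 2*I*√2 ≈ -16.0 + 2.8284*I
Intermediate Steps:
L = -7/3 (L = -⅔ + (⅓)*(-5) = -⅔ - 5/3 = -7/3 ≈ -2.3333)
F(o) = 8/3 (F(o) = 5 - 7/3 = 8/3)
k(s) = -9 + 2*I*√2 (k(s) = -9 + √(-5 - 3) = -9 + √(-8) = -9 + 2*I*√2)
H = 7 (H = 3 + 4 = 7)
k(F(1)) + H*((2 - 1)*(-1)) = (-9 + 2*I*√2) + 7*((2 - 1)*(-1)) = (-9 + 2*I*√2) + 7*(1*(-1)) = (-9 + 2*I*√2) + 7*(-1) = (-9 + 2*I*√2) - 7 = -16 + 2*I*√2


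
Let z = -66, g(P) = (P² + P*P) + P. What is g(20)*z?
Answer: -54120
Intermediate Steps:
g(P) = P + 2*P² (g(P) = (P² + P²) + P = 2*P² + P = P + 2*P²)
g(20)*z = (20*(1 + 2*20))*(-66) = (20*(1 + 40))*(-66) = (20*41)*(-66) = 820*(-66) = -54120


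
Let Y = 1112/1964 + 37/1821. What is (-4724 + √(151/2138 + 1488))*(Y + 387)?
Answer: -1637080290088/894111 + 173272681*√6802036310/955804659 ≈ -1.8160e+6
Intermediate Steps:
Y = 524405/894111 (Y = 1112*(1/1964) + 37*(1/1821) = 278/491 + 37/1821 = 524405/894111 ≈ 0.58651)
(-4724 + √(151/2138 + 1488))*(Y + 387) = (-4724 + √(151/2138 + 1488))*(524405/894111 + 387) = (-4724 + √(151*(1/2138) + 1488))*(346545362/894111) = (-4724 + √(151/2138 + 1488))*(346545362/894111) = (-4724 + √(3181495/2138))*(346545362/894111) = (-4724 + √6802036310/2138)*(346545362/894111) = -1637080290088/894111 + 173272681*√6802036310/955804659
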